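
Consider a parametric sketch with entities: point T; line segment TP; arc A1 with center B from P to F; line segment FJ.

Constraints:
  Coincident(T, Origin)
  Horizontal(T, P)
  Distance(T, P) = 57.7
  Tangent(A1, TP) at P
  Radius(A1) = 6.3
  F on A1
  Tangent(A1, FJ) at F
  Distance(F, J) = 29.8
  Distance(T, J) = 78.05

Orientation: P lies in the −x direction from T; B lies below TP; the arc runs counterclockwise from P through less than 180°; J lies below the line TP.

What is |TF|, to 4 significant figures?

64.05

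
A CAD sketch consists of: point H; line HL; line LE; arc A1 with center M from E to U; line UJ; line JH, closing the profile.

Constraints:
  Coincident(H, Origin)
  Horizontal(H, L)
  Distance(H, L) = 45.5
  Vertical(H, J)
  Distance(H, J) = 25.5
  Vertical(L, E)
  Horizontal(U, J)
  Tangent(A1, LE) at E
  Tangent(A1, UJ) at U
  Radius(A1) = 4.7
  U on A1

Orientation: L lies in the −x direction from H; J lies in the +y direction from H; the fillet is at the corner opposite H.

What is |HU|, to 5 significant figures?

48.113

H is at the origin; H and L share the same y with |HL| = 45.5 and L on the −x side, so L = (-45.500, 0.0000). HJ is vertical with |HJ| = 25.5 and J on the +y side, so J = (0.0000, 25.500). The virtual corner opposite H is at (-45.500, 25.500). Tangency of A1 to LE means the radius ME is perpendicular to LE and A1 meets UJ tangentially, so MU is at right angles to UJ, with radius 4.7, so the center M sits 4.7 in from both sides at M = (-40.800, 20.800). That places the tangent points at E = (-45.500, 20.800) on LE and U = (-40.800, 25.500) on UJ. Then |HU| = |U − H| = 48.113.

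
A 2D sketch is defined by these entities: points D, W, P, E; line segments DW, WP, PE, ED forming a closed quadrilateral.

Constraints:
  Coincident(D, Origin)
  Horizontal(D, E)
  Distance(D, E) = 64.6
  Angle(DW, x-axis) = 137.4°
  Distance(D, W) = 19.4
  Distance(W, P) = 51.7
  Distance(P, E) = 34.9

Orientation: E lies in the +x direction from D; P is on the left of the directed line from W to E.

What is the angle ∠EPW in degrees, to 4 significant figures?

133.9°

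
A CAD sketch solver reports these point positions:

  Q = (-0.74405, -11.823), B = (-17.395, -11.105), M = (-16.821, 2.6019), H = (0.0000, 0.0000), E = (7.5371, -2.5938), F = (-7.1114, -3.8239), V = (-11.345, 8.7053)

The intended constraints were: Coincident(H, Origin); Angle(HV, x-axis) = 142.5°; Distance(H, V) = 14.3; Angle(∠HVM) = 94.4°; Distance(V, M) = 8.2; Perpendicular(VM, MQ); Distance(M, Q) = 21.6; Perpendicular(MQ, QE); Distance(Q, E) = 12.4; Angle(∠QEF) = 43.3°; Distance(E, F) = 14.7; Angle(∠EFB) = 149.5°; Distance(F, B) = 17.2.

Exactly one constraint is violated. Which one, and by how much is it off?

Distance(F, B) = 17.2 — off by 4.60.

H = (0.00, 0.00) ✓; HV at 142.5° ✓; |HV| = 14.30 ✓; ∠HVM = 94.40° ✓; |VM| = 8.200 ✓; ∠(VM, MQ) = 90.00° ✓; |MQ| = 21.60 ✓; ∠(MQ, QE) = 90.00° ✓; |QE| = 12.40 ✓; ∠QEF = 43.30° ✓; |EF| = 14.70 ✓; ∠EFB = 149.5° ✓; |FB| = 12.60 ✗.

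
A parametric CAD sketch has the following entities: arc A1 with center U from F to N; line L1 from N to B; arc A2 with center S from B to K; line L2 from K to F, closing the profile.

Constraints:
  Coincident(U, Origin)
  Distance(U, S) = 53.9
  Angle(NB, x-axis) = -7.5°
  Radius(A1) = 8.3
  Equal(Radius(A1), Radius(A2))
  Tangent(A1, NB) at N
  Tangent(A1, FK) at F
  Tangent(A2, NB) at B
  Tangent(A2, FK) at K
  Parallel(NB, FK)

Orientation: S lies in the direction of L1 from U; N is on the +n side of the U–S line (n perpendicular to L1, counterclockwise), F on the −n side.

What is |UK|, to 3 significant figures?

54.5

The slot axis is L1's direction at -7.5°, so u = (cos -7.5°, sin -7.5°) = (0.991, -0.131) and n = (−sin -7.5°, cos -7.5°) = (0.131, 0.991). U is at the origin and S lies 53.9 along u from U, so S = 53.9·u = (53.4, -7.04). Tangency of A1 to both parallel lines with radius 8.3 puts N and F at U ± 8.3·n: N = (1.08, 8.23), F = (-1.08, -8.23). Equal radii place B and K the same way about S: B = S + 8.3·n = (54.5, 1.19), K = S − 8.3·n = (52.4, -15.3). Then |UK| = |K − U| = 54.5.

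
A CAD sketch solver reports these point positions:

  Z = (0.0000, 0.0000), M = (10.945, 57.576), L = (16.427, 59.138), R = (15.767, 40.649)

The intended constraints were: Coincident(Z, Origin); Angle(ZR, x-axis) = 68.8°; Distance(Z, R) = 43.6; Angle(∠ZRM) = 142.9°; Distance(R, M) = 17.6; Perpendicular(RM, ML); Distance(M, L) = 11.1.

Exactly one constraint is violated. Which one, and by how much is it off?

Distance(M, L) = 11.1 — off by 5.40.

Z = (0.00, 0.00) ✓; ZR at 68.80° ✓; |ZR| = 43.60 ✓; ∠ZRM = 142.9° ✓; |RM| = 17.60 ✓; ∠(RM, ML) = 90.00° ✓; |ML| = 5.700 ✗.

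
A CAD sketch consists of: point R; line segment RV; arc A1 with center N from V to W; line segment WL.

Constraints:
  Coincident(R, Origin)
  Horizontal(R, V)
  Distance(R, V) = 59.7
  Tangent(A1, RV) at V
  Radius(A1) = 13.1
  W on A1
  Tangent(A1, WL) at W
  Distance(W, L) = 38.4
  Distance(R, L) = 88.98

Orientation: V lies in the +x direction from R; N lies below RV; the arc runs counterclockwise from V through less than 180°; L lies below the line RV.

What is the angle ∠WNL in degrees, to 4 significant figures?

71.16°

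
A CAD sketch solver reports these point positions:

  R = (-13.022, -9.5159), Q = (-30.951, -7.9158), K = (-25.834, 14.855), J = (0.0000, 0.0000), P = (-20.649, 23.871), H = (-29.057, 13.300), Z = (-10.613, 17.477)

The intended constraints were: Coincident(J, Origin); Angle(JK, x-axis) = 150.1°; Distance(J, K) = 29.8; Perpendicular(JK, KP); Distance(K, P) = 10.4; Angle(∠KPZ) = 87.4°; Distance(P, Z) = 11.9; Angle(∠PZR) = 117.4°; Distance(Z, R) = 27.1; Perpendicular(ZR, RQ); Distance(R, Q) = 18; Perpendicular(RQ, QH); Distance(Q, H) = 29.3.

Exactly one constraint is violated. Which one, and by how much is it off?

Distance(Q, H) = 29.3 — off by 8.00.

J = (0.00, 0.00) ✓; JK at 150.1° ✓; |JK| = 29.80 ✓; ∠(JK, KP) = 90.00° ✓; |KP| = 10.40 ✓; ∠KPZ = 87.40° ✓; |PZ| = 11.90 ✓; ∠PZR = 117.4° ✓; |ZR| = 27.10 ✓; ∠(ZR, RQ) = 90.00° ✓; |RQ| = 18.00 ✓; ∠(RQ, QH) = 90.00° ✓; |QH| = 21.30 ✗.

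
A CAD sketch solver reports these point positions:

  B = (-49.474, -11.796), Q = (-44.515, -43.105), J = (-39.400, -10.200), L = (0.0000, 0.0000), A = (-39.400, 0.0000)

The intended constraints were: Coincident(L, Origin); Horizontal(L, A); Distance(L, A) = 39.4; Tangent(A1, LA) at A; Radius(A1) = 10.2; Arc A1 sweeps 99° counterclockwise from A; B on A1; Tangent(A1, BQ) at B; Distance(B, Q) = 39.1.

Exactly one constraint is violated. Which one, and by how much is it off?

Distance(B, Q) = 39.1 — off by 7.40.

L = (0.00, 0.00) ✓; L.y = 0.00, A.y = 0.00 ✓; |LA| = 39.40 ✓; ∠(JA, AL) = 90.00° ✓; |JA| = 10.20 ✓; bearing(J→B) − bearing(J→A) = 99.00° ✓; |JB| = 10.20 ✓; ∠(JB, BQ) = 90.00° ✓; |BQ| = 31.70 ✗.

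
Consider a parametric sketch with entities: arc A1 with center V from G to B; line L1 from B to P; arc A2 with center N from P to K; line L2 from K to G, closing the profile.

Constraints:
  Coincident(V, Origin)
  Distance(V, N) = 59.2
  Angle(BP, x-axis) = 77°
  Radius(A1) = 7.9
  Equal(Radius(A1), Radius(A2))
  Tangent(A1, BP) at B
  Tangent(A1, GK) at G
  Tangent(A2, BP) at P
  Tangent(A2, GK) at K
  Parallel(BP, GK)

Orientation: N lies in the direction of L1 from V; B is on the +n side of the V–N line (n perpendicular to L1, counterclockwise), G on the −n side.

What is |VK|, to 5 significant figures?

59.725

The slot axis is L1's direction at 77.0°, so u = (cos 77.0°, sin 77.0°) = (0.22495, 0.97437) and n = (−sin 77.0°, cos 77.0°) = (-0.97437, 0.22495). V is at the origin and N lies 59.2 along u from V, so N = 59.2·u = (13.317, 57.683). Tangency of A1 to both parallel lines with radius 7.9 puts B and G at V ± 7.9·n: B = (-7.6975, 1.7771), G = (7.6975, -1.7771). Equal radii place P and K the same way about N: P = N + 7.9·n = (5.6196, 59.460), K = N − 7.9·n = (21.015, 55.906). Then |VK| = |K − V| = 59.725.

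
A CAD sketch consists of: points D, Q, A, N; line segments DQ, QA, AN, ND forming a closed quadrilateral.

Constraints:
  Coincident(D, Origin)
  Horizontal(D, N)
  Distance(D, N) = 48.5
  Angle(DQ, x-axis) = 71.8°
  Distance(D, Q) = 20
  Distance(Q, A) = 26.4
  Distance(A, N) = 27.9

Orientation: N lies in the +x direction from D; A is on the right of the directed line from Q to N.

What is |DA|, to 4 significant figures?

20.99

Checks: DQ at 71.80° ✓; |QA| = 26.40 ✓; |AN| = 27.90 ✓.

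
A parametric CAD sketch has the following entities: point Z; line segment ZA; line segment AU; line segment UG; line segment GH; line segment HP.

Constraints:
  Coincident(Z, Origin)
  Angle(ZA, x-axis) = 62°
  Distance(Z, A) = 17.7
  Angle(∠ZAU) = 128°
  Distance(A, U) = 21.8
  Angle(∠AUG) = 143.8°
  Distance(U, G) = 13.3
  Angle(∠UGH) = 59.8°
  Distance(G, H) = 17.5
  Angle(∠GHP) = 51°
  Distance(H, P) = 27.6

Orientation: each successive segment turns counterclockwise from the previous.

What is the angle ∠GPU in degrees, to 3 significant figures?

33.7°

∠UGH = 59.8° gives GH at -89.6° from the x-axis; with |GH| = 17.5, H = (-12.0, 24.7). ∠GHP = 51.0° gives HP at 39.4° from the x-axis; with |HP| = 27.6, P = (9.35, 42.2). Then cos ∠GPU = PG·PU / (|PG||PU|), giving 33.7°.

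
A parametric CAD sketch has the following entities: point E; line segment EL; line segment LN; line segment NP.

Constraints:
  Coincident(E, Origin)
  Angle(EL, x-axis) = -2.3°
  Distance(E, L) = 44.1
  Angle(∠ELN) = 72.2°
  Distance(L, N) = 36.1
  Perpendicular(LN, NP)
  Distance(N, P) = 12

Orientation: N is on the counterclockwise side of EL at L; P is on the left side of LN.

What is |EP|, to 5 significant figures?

37.563

E is at the origin; EL runs at -2.3° with length 44.1, so L = 44.1·(cos -2.3°, sin -2.3°) = (44.064, -1.7698). ∠ELN = 72.2°, so LN runs at -2.3° + (180° − 72.2°) = 105.50° from the x-axis; with |LN| = 36.1, N = L + 36.1·(cos 105.50°, sin 105.50°) = (34.417, 33.017). The perpendicularity gives NP at right angles to LN; with |NP| = 12.0 on the left of LN, P = N + 12.0·(-0.96363, -0.26724) = (22.854, 29.810). Then |EP| = |P − E| = 37.563.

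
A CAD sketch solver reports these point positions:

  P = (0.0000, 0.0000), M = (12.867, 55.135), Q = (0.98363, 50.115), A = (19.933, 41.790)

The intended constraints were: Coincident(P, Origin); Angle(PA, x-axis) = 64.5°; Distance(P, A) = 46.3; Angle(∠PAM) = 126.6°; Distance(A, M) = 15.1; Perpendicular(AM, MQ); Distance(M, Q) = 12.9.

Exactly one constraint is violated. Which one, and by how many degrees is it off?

Perpendicular(AM, MQ) — off by 5.00°.

P = (0.00, 0.00) ✓; PA at 64.50° ✓; |PA| = 46.30 ✓; ∠PAM = 126.6° ✓; |AM| = 15.10 ✓; ∠(AM, MQ) = 85.00° ✗; |MQ| = 12.90 ✓.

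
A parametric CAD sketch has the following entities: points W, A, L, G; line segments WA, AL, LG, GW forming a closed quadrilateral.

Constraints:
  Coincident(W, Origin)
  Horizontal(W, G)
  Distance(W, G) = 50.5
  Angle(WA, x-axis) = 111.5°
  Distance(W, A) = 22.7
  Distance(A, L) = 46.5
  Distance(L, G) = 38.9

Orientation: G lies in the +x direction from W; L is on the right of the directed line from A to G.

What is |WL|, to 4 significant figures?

24.51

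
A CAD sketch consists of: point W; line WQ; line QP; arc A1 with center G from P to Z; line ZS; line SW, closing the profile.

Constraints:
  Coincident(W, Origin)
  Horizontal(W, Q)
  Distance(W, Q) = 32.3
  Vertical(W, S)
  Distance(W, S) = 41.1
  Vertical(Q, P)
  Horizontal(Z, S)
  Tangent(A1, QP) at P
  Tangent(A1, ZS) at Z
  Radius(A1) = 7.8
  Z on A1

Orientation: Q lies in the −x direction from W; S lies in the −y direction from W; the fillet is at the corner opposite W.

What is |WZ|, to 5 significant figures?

47.848

The virtual corner opposite W is at (-32.300, -41.100). Since A1 is tangent to QP there, GP ⟂ QP and the tangent condition forces GZ to be normal to ZS, with radius 7.8, so the center G sits 7.8 in from both sides at G = (-24.500, -33.300). That places the tangent points at P = (-32.300, -33.300) on QP and Z = (-24.500, -41.100) on ZS. Then |WZ| = |Z − W| = 47.848.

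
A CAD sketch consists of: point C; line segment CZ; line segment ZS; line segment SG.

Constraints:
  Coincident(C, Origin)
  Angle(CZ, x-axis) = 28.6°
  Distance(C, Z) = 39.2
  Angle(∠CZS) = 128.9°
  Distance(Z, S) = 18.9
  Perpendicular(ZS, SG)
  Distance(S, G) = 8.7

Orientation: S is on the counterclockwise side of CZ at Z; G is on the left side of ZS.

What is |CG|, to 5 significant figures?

48.674

C is at the origin; CZ runs at 28.6° with length 39.2, so Z = 39.2·(cos 28.6°, sin 28.6°) = (34.417, 18.765). ∠CZS = 128.9°, so ZS runs at 28.6° + (180° − 128.9°) = 79.700° from the x-axis; with |ZS| = 18.9, S = Z + 18.9·(cos 79.700°, sin 79.700°) = (37.796, 37.360). The perpendicularity gives SG at right angles to ZS; with |SG| = 8.7 on the left of ZS, G = S + 8.7·(-0.98389, 0.17880) = (29.236, 38.916). Then |CG| = |G − C| = 48.674.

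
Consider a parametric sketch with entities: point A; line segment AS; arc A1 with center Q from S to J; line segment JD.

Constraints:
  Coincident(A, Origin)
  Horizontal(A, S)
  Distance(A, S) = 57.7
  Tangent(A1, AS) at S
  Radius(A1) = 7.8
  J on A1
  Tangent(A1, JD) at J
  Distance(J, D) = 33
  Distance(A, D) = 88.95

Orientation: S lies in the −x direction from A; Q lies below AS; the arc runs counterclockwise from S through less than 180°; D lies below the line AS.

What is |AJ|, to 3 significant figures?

63.9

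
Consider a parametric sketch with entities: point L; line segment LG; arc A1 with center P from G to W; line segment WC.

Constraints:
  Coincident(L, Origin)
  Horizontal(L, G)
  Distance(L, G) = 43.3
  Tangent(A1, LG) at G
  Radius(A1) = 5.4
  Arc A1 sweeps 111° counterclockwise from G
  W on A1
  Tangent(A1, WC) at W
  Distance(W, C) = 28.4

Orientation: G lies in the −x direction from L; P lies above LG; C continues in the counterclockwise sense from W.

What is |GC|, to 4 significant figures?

34.24

On A1, G sits at bearing -90° from P; a 111° counterclockwise sweep puts W at bearing 21°, so W = P + 5.4·(cos 21°, sin 21°) = (-38.26, 7.335). Tangency of A1 to WC means the radius PW is perpendicular to WC, so WC runs along (−sin 21°, cos 21°); with |WC| = 28.4, C = (-48.44, 33.85). Then |GC| = |C − G| = 34.24.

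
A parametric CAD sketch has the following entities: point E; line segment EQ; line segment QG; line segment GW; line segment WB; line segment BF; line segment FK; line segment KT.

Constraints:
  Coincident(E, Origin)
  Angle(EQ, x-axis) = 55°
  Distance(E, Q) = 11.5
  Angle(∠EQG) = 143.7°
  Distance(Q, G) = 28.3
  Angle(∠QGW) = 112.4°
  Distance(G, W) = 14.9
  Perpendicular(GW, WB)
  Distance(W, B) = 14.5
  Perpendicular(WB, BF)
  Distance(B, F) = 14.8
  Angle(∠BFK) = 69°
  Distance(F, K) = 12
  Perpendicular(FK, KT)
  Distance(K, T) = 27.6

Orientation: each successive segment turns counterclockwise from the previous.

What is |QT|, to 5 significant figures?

42.958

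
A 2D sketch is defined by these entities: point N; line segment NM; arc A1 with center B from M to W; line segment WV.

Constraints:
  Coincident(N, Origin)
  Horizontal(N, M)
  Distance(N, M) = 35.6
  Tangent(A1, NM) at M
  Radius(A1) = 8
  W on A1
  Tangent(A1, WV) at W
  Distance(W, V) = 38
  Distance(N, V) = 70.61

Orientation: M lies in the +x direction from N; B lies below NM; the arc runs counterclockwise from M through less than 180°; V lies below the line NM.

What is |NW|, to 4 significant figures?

33.37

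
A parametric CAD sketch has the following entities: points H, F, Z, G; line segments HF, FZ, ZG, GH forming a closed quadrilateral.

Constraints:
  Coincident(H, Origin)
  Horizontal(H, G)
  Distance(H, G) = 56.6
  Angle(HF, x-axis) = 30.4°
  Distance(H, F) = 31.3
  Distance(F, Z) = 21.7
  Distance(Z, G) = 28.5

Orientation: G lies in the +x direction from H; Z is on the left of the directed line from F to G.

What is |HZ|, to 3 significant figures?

53.0

Checks: |FZ| = 21.70 ✓; |ZG| = 28.50 ✓.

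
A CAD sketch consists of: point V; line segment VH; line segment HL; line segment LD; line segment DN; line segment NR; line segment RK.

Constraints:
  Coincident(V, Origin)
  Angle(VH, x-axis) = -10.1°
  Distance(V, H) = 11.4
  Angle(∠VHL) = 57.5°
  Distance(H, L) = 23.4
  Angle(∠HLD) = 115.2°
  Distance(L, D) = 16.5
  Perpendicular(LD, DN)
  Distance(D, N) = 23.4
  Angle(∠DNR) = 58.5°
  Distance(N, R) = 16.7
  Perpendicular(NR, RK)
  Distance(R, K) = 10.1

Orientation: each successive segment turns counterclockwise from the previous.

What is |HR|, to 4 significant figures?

13.84

V is at the origin; VH runs at -10.1° with length 11.4, so H = (11.22, -1.999). ∠VHL = 57.5° gives HL at 112.4° from the x-axis; with |HL| = 23.4, L = (2.306, 19.64). ∠HLD = 115.2° gives LD at 177.2° from the x-axis; with |LD| = 16.5, D = (-14.17, 20.44). The perpendicularity gives DN at right angles to LD, so DN runs at -92.80°; with |DN| = 23.4, N = (-15.32, -2.931). ∠DNR = 58.5° gives NR at 28.70° from the x-axis; with |NR| = 16.7, R = (-0.6688, 5.089). Then |HR| = |R − H| = 13.84.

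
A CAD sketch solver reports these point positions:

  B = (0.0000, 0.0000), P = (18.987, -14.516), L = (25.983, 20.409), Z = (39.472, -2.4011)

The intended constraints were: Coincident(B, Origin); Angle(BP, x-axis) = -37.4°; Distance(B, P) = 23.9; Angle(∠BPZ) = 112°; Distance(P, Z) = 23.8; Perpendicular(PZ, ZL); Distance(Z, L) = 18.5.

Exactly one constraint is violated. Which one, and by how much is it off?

Distance(Z, L) = 18.5 — off by 8.00.

B = (0.00, 0.00) ✓; BP at -37.40° ✓; |BP| = 23.90 ✓; ∠BPZ = 112.0° ✓; |PZ| = 23.80 ✓; ∠(PZ, ZL) = 90.00° ✓; |ZL| = 26.50 ✗.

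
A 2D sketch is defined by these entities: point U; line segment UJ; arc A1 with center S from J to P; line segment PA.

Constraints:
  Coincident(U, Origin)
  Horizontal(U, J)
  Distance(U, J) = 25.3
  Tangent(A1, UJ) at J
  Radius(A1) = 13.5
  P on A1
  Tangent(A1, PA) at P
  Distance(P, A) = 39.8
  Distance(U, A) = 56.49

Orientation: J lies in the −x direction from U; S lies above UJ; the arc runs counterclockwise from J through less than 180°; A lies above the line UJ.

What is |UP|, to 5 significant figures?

18.889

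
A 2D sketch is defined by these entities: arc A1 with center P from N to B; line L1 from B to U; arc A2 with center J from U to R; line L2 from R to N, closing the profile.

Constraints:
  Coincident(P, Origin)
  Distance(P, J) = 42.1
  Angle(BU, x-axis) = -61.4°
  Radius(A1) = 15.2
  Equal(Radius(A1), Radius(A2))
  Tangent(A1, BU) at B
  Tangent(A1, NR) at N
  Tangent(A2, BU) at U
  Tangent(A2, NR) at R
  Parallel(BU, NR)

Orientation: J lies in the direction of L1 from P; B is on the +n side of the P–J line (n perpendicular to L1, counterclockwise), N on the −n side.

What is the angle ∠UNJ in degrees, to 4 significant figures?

15.98°

The slot axis is L1's direction at -61.4°, so u = (cos -61.4°, sin -61.4°) = (0.4787, -0.8780) and n = (−sin -61.4°, cos -61.4°) = (0.8780, 0.4787). P is at the origin and J lies 42.1 along u from P, so J = 42.1·u = (20.15, -36.96). Tangency of A1 to both parallel lines with radius 15.2 puts B and N at P ± 15.2·n: B = (13.35, 7.276), N = (-13.35, -7.276). Equal radii place U and R the same way about J: U = J + 15.2·n = (33.50, -29.69), R = J − 15.2·n = (6.808, -44.24). Then cos ∠UNJ = NU·NJ / (|NU||NJ|), giving 15.98°.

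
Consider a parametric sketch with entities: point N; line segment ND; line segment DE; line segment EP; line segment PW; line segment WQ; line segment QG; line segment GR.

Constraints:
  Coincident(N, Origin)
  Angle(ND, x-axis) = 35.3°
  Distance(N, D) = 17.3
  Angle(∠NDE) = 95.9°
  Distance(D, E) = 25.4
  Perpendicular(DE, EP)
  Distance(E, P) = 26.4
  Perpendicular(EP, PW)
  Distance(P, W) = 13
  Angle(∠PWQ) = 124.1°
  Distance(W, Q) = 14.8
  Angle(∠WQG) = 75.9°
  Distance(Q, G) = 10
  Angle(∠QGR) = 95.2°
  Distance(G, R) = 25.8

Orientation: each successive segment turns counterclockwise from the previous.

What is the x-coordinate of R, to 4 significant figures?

-27.58

N is at the origin; ND runs at 35.3° with length 17.3, so D = (14.12, 9.997). ∠NDE = 95.9° gives DE at 119.4° from the x-axis; with |DE| = 25.4, E = (1.650, 32.13). DE ⟂ EP, so EP runs at -150.6°; with |EP| = 26.4, P = (-21.35, 19.17). EP is perpendicular to PW, so PW runs at -60.60°; with |PW| = 13.0, W = (-14.97, 7.840). ∠PWQ = 124.1° gives WQ at -4.700° from the x-axis; with |WQ| = 14.8, Q = (-0.2178, 6.627). ∠WQG = 75.9° gives QG at 99.40° from the x-axis; with |QG| = 10.0, G = (-1.851, 16.49). ∠QGR = 95.2° gives GR at -175.8° from the x-axis; with |GR| = 25.8, R = (-27.58, 14.60). So R.x = -27.58.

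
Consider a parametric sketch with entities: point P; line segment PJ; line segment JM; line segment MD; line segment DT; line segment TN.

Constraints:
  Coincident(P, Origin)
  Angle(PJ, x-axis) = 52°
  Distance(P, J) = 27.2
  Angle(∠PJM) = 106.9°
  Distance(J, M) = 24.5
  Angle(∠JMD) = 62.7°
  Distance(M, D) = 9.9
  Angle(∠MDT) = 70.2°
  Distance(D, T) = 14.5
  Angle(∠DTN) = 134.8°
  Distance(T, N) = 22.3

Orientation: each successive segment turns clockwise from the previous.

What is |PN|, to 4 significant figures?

53.57

P is at the origin; PJ runs at 52.0° with length 27.2, so J = (16.75, 21.43). ∠PJM = 106.9° gives JM at -21.10° from the x-axis; with |JM| = 24.5, M = (39.60, 12.61). ∠JMD = 62.7° gives MD at -138.4° from the x-axis; with |MD| = 9.9, D = (32.20, 6.041). ∠MDT = 70.2° gives DT at 111.8° from the x-axis; with |DT| = 14.5, T = (26.82, 19.50). ∠DTN = 134.8° gives TN at 66.60° from the x-axis; with |TN| = 22.3, N = (35.67, 39.97). Then |PN| = |N − P| = 53.57.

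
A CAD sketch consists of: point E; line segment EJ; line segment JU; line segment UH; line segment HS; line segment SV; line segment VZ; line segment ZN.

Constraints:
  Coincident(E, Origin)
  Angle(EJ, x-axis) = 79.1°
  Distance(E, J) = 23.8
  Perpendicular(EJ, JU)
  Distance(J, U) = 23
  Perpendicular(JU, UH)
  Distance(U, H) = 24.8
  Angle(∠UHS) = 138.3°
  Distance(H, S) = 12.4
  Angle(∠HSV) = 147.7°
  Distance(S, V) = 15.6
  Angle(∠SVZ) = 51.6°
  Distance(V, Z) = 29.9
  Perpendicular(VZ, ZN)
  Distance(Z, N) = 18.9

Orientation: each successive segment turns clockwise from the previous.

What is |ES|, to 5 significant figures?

17.967

E is at the origin; EJ runs at 79.1° with length 23.8, so J = (4.5005, 23.371). EJ is perpendicular to JU, so JU runs at -10.900°; with |JU| = 23.0, U = (27.086, 19.021). JU ⟂ UH, so UH runs at -100.90°; with |UH| = 24.8, H = (22.396, -5.3312). ∠UHS = 138.3° gives HS at -142.60° from the x-axis; with |HS| = 12.4, S = (12.545, -12.863). Then |ES| = |S − E| = 17.967.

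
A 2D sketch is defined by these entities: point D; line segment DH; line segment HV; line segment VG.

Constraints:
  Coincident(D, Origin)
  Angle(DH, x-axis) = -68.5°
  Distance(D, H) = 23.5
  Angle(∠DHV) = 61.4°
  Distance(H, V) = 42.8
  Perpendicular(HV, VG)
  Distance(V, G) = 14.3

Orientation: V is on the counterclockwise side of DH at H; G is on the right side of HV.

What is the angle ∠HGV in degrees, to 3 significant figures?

71.5°

D is at the origin; DH runs at -68.5° with length 23.5, so H = 23.5·(cos -68.5°, sin -68.5°) = (8.61, -21.9). ∠DHV = 61.4°, so HV runs at -68.5° + (180° − 61.4°) = 50.1° from the x-axis; with |HV| = 42.8, V = H + 42.8·(cos 50.1°, sin 50.1°) = (36.1, 11.0). HV ⟂ VG; with |VG| = 14.3 on the right of HV, G = V + 14.3·(0.767, -0.641) = (47.0, 1.80). Then cos ∠HGV = GH·GV / (|GH||GV|), giving 71.5°.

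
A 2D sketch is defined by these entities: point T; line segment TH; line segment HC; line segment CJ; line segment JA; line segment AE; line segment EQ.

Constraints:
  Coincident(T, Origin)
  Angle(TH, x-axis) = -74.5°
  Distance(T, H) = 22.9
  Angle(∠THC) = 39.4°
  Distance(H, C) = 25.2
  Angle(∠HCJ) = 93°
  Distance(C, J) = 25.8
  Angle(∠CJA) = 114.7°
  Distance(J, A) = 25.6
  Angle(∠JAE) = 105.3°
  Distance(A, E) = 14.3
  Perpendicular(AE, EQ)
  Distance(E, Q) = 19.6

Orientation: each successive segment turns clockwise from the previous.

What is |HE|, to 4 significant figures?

27.83

T is at the origin; TH runs at -74.5° with length 22.9, so H = (6.120, -22.07). ∠THC = 39.4° gives HC at 144.9° from the x-axis; with |HC| = 25.2, C = (-14.50, -7.577). ∠HCJ = 93.0° gives CJ at 57.90° from the x-axis; with |CJ| = 25.8, J = (-0.7875, 14.28). ∠CJA = 114.7° gives JA at -7.400° from the x-axis; with |JA| = 25.6, A = (24.60, 10.98). ∠JAE = 105.3° gives AE at -82.10° from the x-axis; with |AE| = 14.3, E = (26.56, -3.183). Then |HE| = |E − H| = 27.83.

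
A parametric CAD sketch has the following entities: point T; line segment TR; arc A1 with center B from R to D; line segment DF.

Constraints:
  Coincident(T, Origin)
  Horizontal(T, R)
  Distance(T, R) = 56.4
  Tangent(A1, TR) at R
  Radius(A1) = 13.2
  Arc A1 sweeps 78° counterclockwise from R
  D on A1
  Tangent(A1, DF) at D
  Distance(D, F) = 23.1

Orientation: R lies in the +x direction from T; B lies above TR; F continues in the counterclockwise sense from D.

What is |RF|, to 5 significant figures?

37.499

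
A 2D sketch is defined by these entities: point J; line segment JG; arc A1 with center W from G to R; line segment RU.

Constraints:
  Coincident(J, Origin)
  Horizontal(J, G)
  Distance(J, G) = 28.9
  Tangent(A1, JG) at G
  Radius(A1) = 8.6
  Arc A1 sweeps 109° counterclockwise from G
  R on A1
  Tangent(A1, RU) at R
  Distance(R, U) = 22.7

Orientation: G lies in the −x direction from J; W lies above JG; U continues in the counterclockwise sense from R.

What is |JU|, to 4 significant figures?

43.28

On A1, G sits at bearing -90° from W; a 109° counterclockwise sweep puts R at bearing 19°, so R = W + 8.6·(cos 19°, sin 19°) = (-20.77, 11.40). Since A1 is tangent to RU there, WR ⟂ RU, so RU runs along (−sin 19°, cos 19°); with |RU| = 22.7, U = (-28.16, 32.86). Then |JU| = |U − J| = 43.28.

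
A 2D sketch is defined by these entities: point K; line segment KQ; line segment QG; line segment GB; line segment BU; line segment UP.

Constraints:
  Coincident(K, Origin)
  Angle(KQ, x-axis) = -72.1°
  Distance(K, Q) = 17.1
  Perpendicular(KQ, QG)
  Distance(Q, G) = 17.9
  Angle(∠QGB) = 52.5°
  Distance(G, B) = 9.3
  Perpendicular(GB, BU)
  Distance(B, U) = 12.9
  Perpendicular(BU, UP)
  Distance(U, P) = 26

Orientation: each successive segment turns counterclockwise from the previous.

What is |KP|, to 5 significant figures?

42.159

GB ⟂ BU, so BU runs at -124.60°; with |BU| = 12.9, U = (7.3090, -16.108). BU is perpendicular to UP, so UP runs at -34.600°; with |UP| = 26.0, P = (28.711, -30.872). Then |KP| = |P − K| = 42.159.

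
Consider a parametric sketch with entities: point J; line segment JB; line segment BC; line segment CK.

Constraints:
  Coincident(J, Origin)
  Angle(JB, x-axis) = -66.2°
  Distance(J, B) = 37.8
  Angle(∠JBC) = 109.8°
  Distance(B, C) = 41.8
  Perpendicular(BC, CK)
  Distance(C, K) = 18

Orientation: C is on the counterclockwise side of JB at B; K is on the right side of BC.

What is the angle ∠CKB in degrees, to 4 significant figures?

66.70°

J is at the origin; JB runs at -66.2° with length 37.8, so B = 37.8·(cos -66.2°, sin -66.2°) = (15.25, -34.59). ∠JBC = 109.8°, so BC runs at -66.2° + (180° − 109.8°) = 4.000° from the x-axis; with |BC| = 41.8, C = B + 41.8·(cos 4.000°, sin 4.000°) = (56.95, -31.67). BC is perpendicular to CK; with |CK| = 18.0 on the right of BC, K = C + 18.0·(0.06976, -0.9976) = (58.21, -49.63). Then cos ∠CKB = KC·KB / (|KC||KB|), giving 66.70°.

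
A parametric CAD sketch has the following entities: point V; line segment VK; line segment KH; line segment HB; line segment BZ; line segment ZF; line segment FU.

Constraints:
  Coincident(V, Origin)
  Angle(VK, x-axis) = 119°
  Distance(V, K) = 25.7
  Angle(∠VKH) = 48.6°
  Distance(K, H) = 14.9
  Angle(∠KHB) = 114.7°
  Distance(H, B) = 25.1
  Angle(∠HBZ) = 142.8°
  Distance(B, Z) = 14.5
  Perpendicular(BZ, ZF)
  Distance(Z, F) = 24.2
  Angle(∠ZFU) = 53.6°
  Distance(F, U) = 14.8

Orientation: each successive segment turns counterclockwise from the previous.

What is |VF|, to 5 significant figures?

22.190

∠HBZ = 142.8° gives BZ at -7.1000° from the x-axis; with |BZ| = 14.5, Z = (14.895, -10.881). BZ ⟂ ZF, so ZF runs at 82.900°; with |ZF| = 24.2, F = (17.886, 13.133). Then |VF| = |F − V| = 22.190.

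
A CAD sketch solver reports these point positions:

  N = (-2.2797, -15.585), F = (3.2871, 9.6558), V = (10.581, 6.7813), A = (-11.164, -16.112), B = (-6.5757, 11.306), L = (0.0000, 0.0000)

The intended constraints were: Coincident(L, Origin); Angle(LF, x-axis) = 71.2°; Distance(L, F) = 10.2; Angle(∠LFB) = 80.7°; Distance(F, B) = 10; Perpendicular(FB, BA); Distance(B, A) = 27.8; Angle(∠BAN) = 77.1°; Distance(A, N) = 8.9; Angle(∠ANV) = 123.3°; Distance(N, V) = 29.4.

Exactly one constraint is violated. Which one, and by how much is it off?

Distance(N, V) = 29.4 — off by 3.60.

L = (0.00, 0.00) ✓; LF at 71.20° ✓; |LF| = 10.20 ✓; ∠LFB = 80.70° ✓; |FB| = 10.00 ✓; ∠(FB, BA) = 90.00° ✓; |BA| = 27.80 ✓; ∠BAN = 77.11° ✓; |AN| = 8.900 ✓; ∠ANV = 123.3° ✓; |NV| = 25.80 ✗.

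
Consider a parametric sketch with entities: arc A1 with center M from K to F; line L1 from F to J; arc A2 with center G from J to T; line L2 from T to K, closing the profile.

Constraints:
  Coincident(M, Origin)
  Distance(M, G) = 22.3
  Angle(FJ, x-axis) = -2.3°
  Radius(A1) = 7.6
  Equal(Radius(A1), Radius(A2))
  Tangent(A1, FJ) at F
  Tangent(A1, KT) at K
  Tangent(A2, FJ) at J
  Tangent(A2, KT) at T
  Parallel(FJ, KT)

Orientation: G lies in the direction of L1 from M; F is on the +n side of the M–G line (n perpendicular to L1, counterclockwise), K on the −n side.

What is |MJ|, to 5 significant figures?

23.559

The slot axis is L1's direction at -2.3°, so u = (cos -2.3°, sin -2.3°) = (0.99919, -0.040132) and n = (−sin -2.3°, cos -2.3°) = (0.040132, 0.99919). M is at the origin and G lies 22.3 along u from M, so G = 22.3·u = (22.282, -0.89494). Tangency of A1 to both parallel lines with radius 7.6 puts F and K at M ± 7.6·n: F = (0.30500, 7.5939), K = (-0.30500, -7.5939). Equal radii place J and T the same way about G: J = G + 7.6·n = (22.587, 6.6989), T = G − 7.6·n = (21.977, -8.4888). Then |MJ| = |J − M| = 23.559.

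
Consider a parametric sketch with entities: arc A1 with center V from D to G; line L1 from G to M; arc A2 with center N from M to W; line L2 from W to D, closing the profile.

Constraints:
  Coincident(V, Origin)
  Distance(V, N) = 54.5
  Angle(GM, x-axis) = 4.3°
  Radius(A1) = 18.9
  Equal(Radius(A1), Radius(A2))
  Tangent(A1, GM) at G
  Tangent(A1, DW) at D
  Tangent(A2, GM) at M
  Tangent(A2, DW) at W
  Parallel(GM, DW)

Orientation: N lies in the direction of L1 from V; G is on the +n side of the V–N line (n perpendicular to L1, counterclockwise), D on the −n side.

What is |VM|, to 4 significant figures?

57.68

The slot axis is L1's direction at 4.3°, so u = (cos 4.3°, sin 4.3°) = (0.9972, 0.07498) and n = (−sin 4.3°, cos 4.3°) = (-0.07498, 0.9972). V is at the origin and N lies 54.5 along u from V, so N = 54.5·u = (54.35, 4.086). Tangency of A1 to both parallel lines with radius 18.9 puts G and D at V ± 18.9·n: G = (-1.417, 18.85), D = (1.417, -18.85). Equal radii place M and W the same way about N: M = N + 18.9·n = (52.93, 22.93), W = N − 18.9·n = (55.76, -14.76). Then |VM| = |M − V| = 57.68.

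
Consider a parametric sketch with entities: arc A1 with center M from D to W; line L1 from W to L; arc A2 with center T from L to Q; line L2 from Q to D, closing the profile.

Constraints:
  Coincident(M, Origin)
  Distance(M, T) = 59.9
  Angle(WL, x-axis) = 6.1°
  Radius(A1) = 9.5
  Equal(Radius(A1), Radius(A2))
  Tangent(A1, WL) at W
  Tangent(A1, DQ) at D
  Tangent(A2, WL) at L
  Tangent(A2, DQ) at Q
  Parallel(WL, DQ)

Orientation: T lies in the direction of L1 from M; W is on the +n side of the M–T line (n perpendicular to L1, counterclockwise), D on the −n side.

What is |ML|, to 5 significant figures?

60.649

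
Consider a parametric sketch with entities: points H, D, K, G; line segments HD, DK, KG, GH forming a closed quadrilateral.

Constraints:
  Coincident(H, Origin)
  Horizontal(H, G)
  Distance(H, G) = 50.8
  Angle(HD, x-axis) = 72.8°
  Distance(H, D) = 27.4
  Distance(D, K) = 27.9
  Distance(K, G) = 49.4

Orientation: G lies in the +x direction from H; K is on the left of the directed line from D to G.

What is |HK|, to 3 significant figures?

53.2

Checks: |DK| = 27.90 ✓; |KG| = 49.40 ✓.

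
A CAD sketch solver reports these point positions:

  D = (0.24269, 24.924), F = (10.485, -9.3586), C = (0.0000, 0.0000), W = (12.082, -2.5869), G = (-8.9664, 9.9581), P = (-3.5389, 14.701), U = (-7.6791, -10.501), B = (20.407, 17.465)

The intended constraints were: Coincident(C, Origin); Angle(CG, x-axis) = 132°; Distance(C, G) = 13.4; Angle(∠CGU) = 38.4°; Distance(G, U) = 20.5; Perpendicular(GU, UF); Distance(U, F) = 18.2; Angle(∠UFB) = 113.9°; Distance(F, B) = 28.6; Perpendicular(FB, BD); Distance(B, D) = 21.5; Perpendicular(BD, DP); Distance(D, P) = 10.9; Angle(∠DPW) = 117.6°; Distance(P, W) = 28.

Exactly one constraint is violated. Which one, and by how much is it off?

Distance(P, W) = 28 — off by 4.70.

C = (0.00, 0.00) ✓; CG at 132.0° ✓; |CG| = 13.40 ✓; ∠CGU = 38.40° ✓; |GU| = 20.50 ✓; ∠(GU, UF) = 90.00° ✓; |UF| = 18.20 ✓; ∠UFB = 113.9° ✓; |FB| = 28.60 ✓; ∠(FB, BD) = 90.00° ✓; |BD| = 21.50 ✓; ∠(BD, DP) = 90.00° ✓; |DP| = 10.90 ✓; ∠DPW = 117.6° ✓; |PW| = 23.30 ✗.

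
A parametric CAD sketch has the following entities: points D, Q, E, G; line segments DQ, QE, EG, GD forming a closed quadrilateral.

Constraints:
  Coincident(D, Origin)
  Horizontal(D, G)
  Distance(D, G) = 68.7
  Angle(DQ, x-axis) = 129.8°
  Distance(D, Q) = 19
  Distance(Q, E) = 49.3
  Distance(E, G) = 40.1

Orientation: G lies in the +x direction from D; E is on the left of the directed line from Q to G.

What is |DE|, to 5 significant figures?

43.317

D is at the origin; D and G share the same y with |DG| = 68.7 and G in +x, so G = (68.7, 0). DQ runs at 129.8° with |DQ| = 19.0, so Q = (-12.162, 14.597). E is determined by |QE| = 49.3 and |EG| = 40.1 together: it lies at the intersection of circle(Q, 49.3) and circle(G, 40.1). With |QG| = 82.169, the foot of the radical line on QG is 46.089 from Q and the perpendicular offset is √(49.3² − 46.089²) = 17.500. Taking the left-of-QG solution: E = (36.303, 23.632).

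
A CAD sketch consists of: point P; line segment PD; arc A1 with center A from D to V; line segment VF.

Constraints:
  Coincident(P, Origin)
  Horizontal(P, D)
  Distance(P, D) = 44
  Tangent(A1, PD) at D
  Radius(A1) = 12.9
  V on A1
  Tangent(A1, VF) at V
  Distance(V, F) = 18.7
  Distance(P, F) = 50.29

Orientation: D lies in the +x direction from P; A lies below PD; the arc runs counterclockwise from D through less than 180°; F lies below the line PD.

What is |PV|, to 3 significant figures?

35.6

Checks: |AV| = 12.90 ✓; ∠(AV, VF) = 90.00° ✓; |VF| = 18.70 ✓; |PF| = 50.29 ✓.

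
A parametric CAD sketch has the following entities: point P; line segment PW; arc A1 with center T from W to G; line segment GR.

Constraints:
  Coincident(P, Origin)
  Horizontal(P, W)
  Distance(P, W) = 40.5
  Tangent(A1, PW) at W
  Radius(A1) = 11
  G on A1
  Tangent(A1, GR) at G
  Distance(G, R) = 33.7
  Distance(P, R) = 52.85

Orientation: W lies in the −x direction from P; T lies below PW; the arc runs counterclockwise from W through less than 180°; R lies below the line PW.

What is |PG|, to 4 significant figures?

52.30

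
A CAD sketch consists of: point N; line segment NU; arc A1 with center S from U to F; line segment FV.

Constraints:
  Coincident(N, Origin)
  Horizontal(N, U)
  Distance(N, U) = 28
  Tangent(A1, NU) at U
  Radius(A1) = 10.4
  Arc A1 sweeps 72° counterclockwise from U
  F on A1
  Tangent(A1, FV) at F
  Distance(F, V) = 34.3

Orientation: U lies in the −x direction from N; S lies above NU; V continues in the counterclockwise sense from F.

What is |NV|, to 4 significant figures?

40.51

N is at the origin; NU is horizontal with |NU| = 28.0 and U on the −x side, so U = (-28.00, 0.000). A1 meets NU tangentially, so SU is at right angles to NU, so S = U + (0, 10.4) = (-28.00, 10.40). On A1, U sits at bearing -90° from S; a 72° counterclockwise sweep puts F at bearing -18°, so F = S + 10.4·(cos -18°, sin -18°) = (-18.11, 7.186). The tangent condition forces SF to be normal to FV, so FV runs along (−sin -18°, cos -18°); with |FV| = 34.3, V = (-7.510, 39.81). Then |NV| = |V − N| = 40.51.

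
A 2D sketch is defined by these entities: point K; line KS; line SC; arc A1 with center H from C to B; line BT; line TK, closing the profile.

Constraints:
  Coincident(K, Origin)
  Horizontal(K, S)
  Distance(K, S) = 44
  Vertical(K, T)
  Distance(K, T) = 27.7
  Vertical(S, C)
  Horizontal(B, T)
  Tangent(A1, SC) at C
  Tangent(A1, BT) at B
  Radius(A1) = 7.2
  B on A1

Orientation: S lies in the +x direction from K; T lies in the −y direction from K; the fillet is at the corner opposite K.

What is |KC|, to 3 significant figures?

48.5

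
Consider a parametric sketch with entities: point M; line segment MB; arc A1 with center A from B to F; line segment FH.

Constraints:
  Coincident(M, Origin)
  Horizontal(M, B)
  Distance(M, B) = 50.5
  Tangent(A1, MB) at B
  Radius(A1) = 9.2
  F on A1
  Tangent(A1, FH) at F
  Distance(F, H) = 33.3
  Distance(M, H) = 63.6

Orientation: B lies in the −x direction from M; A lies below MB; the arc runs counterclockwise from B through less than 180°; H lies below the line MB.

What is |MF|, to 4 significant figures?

60.36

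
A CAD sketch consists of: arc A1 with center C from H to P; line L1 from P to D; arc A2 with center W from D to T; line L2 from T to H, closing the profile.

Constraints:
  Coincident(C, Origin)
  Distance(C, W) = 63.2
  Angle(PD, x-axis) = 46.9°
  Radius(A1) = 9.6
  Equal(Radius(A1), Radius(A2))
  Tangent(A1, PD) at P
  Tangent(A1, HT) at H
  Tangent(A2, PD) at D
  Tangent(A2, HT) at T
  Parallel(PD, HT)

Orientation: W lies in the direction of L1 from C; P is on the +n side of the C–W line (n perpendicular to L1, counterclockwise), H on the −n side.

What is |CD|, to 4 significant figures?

63.92

The slot axis is L1's direction at 46.9°, so u = (cos 46.9°, sin 46.9°) = (0.6833, 0.7302) and n = (−sin 46.9°, cos 46.9°) = (-0.7302, 0.6833). C is at the origin and W lies 63.2 along u from C, so W = 63.2·u = (43.18, 46.15). Tangency of A1 to both parallel lines with radius 9.6 puts P and H at C ± 9.6·n: P = (-7.010, 6.559), H = (7.010, -6.559). Equal radii place D and T the same way about W: D = W + 9.6·n = (36.17, 52.71), T = W − 9.6·n = (50.19, 39.59). Then |CD| = |D − C| = 63.92.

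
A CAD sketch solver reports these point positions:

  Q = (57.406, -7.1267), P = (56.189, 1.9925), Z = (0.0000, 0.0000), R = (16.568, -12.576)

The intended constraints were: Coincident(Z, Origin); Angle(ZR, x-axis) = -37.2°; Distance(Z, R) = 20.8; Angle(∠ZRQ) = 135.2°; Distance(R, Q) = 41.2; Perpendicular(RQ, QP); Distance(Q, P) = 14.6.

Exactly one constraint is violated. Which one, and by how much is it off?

Distance(Q, P) = 14.6 — off by 5.40.

Z = (0.00, 0.00) ✓; ZR at -37.20° ✓; |ZR| = 20.80 ✓; ∠ZRQ = 135.2° ✓; |RQ| = 41.20 ✓; ∠(RQ, QP) = 90.00° ✓; |QP| = 9.200 ✗.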